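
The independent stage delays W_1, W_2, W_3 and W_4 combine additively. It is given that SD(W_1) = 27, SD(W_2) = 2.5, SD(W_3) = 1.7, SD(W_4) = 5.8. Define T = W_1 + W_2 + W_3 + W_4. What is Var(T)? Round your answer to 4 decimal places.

771.7800

Var(W_1) = 729, Var(W_2) = 6.25, Var(W_3) = 2.89, Var(W_4) = 33.64
By independence, Var(T) = (1)²Var(W_1) + (1)²Var(W_2) + (1)²Var(W_3) + (1)²Var(W_4)
= (1)²·729 + (1)²·6.25 + (1)²·2.89 + (1)²·33.64 = 771.78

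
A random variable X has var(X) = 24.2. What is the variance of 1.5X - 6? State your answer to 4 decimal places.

var(1.5X - 6) = (1.5)²·var(X) = 2.25·24.2 = 54.45

54.4500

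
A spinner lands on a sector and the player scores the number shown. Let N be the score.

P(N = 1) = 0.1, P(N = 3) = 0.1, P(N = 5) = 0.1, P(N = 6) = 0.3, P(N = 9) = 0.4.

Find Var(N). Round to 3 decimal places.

E[N] = (1)(0.1) + (3)(0.1) + (5)(0.1) + (6)(0.3) + (9)(0.4) = 6.3
E[N²] = (1)²(0.1) + (3)²(0.1) + (5)²(0.1) + (6)²(0.3) + (9)²(0.4) = 46.7
Var(N) = E[N²] − (E[N])² = 46.7 − (6.3)² = 7.01

7.010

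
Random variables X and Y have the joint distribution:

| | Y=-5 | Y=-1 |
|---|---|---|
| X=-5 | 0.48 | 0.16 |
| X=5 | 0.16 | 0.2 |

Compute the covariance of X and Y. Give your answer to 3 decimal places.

E[X] = -1.4,  E[Y] = -3.56
E[XY] = 7.8
Cov(X,Y) = E[XY] − E[X]E[Y] = 7.8 − (-1.4)(-3.56) = 2.816

2.816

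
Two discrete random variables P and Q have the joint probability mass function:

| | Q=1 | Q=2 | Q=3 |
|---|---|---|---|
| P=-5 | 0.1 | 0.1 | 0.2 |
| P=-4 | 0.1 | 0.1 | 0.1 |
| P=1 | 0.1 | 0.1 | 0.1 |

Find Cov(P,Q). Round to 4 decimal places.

E[P] = -2.9,  E[Q] = 2.1
E[PQ] = -6.3
Cov(P,Q) = E[PQ] − E[P]E[Q] = -6.3 − (-2.9)(2.1) = -0.21

-0.2100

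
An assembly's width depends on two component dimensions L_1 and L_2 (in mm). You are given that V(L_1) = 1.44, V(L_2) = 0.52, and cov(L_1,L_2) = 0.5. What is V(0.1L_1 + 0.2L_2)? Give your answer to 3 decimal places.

V(0.1L_1 + 0.2L_2) = (0.1)²·V(L_1) + (0.2)²·V(L_2) + 2·(0.1)·(0.2)·cov(L_1,L_2)
= 0.01·1.44 + 0.04·0.52 + 0.04·0.5 = 0.0552

0.055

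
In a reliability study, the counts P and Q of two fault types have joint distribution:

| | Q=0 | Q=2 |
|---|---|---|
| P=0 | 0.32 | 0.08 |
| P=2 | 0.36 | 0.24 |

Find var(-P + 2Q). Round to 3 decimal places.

3.674

E[P] = 1.2,  E[Q] = 0.64,  E[PQ] = 0.96
var(P) = 2.4 − (1.2)² = 0.96;  var(Q) = 1.28 − (0.64)² = 0.8704
Cov(P,Q) = 0.96 − (1.2)(0.64) = 0.192
var(-P + 2Q) = (-1)²·0.96 + (2)²·0.8704 + 2·(-1)·(2)·0.192 = 3.6736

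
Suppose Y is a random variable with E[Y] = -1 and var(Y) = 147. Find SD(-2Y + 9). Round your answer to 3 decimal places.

var(-2Y + 9) = (-2)²·147 = 588
SD(-2Y + 9) = √588 ≈ 24.249

24.249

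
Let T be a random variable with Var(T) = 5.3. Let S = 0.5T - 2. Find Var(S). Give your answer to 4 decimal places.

1.3250

Var(0.5T - 2) = (0.5)²·Var(T) = 0.25·5.3 = 1.325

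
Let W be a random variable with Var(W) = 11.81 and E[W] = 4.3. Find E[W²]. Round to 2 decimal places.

30.30

E[W²] = Var(W) + (E[W])² = 11.81 + (4.3)² = 30.3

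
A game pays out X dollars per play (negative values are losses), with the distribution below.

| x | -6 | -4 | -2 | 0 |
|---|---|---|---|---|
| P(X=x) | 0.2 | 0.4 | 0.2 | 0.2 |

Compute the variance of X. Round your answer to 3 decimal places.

4.160

E[X] = (-6)(0.2) + (-4)(0.4) + (-2)(0.2) + (0)(0.2) = -3.2
E[X²] = (-6)²(0.2) + (-4)²(0.4) + (-2)²(0.2) + (0)²(0.2) = 14.4
var(X) = E[X²] − (E[X])² = 14.4 − (-3.2)² = 4.16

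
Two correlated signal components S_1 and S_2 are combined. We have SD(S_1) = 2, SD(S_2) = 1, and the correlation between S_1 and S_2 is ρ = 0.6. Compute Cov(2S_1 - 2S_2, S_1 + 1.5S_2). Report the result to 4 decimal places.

Var(S_1) = (2)² = 4;  Var(S_2) = (1)² = 1
Cov(S_1,S_2) = ρ·SD(S_1)·SD(S_2) = 0.6·2·1 = 1.2
Cov(2S_1 - 2S_2, S_1 + 1.5S_2) = (2)(1)Var(S_1) + (-2)(1.5)Var(S_2) + [(2)(1.5) + (-2)(1)]Cov(S_1,S_2)
= 2·4 + -3·1 + 1·1.2 = 6.2

6.2000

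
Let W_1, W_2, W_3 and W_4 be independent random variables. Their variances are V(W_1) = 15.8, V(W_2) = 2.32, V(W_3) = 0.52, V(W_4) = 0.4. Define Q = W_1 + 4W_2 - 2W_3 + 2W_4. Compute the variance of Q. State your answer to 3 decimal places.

56.600

By independence, V(Q) = (1)²V(W_1) + (4)²V(W_2) + (-2)²V(W_3) + (2)²V(W_4)
= (1)²·15.8 + (4)²·2.32 + (-2)²·0.52 + (2)²·0.4 = 56.6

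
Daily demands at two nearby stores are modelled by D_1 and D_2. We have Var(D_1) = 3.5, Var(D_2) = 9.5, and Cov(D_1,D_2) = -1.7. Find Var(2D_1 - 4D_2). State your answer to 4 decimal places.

Var(2D_1 - 4D_2) = (2)²·Var(D_1) + (-4)²·Var(D_2) + 2·(2)·(-4)·Cov(D_1,D_2)
= 4·3.5 + 16·9.5 + -16·-1.7 = 193.2

193.2000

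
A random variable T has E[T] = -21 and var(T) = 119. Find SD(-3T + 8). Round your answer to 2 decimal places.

var(-3T + 8) = (-3)²·119 = 1071
SD(-3T + 8) = √1071 ≈ 32.73

32.73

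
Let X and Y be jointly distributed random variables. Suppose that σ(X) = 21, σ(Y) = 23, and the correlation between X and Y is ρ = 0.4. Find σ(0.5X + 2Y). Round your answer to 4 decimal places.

V(X) = (21)² = 441;  V(Y) = (23)² = 529
Cov(X,Y) = ρ·σ(X)·σ(Y) = 0.4·21·23 = 193.2
V(0.5X + 2Y) = (0.5)²·V(X) + (2)²·V(Y) + 2·(0.5)·(2)·Cov(X,Y)
= 0.25·441 + 4·529 + 2·193.2 = 2612.65
σ(0.5X + 2Y) = √2612.65 ≈ 51.1141

51.1141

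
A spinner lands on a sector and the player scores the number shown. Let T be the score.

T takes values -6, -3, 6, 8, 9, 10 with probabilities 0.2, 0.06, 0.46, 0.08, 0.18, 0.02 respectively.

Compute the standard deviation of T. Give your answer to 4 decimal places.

E[T] = (-6)(0.2) + (-3)(0.06) + (6)(0.46) + (8)(0.08) + (9)(0.18) + (10)(0.02) = 3.84
E[T²] = (-6)²(0.2) + (-3)²(0.06) + (6)²(0.46) + (8)²(0.08) + (9)²(0.18) + (10)²(0.02) = 46
V(T) = E[T²] − (E[T])² = 46 − (3.84)² = 31.2544
σ(T) = √31.2544 ≈ 5.5906

5.5906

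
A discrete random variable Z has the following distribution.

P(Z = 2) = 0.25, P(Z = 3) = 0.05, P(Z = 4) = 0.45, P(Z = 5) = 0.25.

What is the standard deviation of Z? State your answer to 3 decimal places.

1.100

E[Z] = (2)(0.25) + (3)(0.05) + (4)(0.45) + (5)(0.25) = 3.7
E[Z²] = (2)²(0.25) + (3)²(0.05) + (4)²(0.45) + (5)²(0.25) = 14.9
Var(Z) = E[Z²] − (E[Z])² = 14.9 − (3.7)² = 1.21
SD(Z) = √1.21 ≈ 1.100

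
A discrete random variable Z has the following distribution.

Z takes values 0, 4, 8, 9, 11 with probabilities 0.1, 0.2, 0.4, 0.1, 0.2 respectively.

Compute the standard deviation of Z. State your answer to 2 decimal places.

3.27

E[Z] = (0)(0.1) + (4)(0.2) + (8)(0.4) + (9)(0.1) + (11)(0.2) = 7.1
E[Z²] = (0)²(0.1) + (4)²(0.2) + (8)²(0.4) + (9)²(0.1) + (11)²(0.2) = 61.1
V(Z) = E[Z²] − (E[Z])² = 61.1 − (7.1)² = 10.69
SD(Z) = √10.69 ≈ 3.27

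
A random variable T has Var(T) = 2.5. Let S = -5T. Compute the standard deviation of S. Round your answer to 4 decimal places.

Var(-5T) = (-5)²·2.5 = 62.5
SD(S) = √62.5 ≈ 7.9057

7.9057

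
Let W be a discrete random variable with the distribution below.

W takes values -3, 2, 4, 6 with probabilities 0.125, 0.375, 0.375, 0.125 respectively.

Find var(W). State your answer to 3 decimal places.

6.234

E[W] = (-3)(0.125) + (2)(0.375) + (4)(0.375) + (6)(0.125) = 2.625
E[W²] = (-3)²(0.125) + (2)²(0.375) + (4)²(0.375) + (6)²(0.125) = 13.125
var(W) = E[W²] − (E[W])² = 13.125 − (2.625)² = 6.234375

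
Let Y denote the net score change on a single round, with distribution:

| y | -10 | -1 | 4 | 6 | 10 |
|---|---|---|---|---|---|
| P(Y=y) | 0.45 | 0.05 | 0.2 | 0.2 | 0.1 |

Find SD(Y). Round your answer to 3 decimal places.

E[Y] = (-10)(0.45) + (-1)(0.05) + (4)(0.2) + (6)(0.2) + (10)(0.1) = -1.55
E[Y²] = (-10)²(0.45) + (-1)²(0.05) + (4)²(0.2) + (6)²(0.2) + (10)²(0.1) = 65.45
Var(Y) = E[Y²] − (E[Y])² = 65.45 − (-1.55)² = 63.0475
SD(Y) = √63.0475 ≈ 7.940

7.940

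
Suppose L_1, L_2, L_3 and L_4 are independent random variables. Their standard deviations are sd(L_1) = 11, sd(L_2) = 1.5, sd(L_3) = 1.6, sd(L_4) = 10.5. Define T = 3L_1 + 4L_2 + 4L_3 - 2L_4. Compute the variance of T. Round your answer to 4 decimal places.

1606.9600

Var(L_1) = 121, Var(L_2) = 2.25, Var(L_3) = 2.56, Var(L_4) = 110.25
By independence, Var(T) = (3)²Var(L_1) + (4)²Var(L_2) + (4)²Var(L_3) + (-2)²Var(L_4)
= (3)²·121 + (4)²·2.25 + (4)²·2.56 + (-2)²·110.25 = 1606.96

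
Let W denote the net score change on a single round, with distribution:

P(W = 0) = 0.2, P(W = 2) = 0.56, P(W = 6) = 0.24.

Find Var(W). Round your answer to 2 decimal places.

4.33

E[W] = (0)(0.2) + (2)(0.56) + (6)(0.24) = 2.56
E[W²] = (0)²(0.2) + (2)²(0.56) + (6)²(0.24) = 10.88
Var(W) = E[W²] − (E[W])² = 10.88 − (2.56)² = 4.3264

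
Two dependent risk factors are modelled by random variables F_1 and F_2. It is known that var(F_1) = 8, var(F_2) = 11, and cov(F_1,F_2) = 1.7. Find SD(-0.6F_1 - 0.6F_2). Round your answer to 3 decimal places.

var(-0.6F_1 - 0.6F_2) = (-0.6)²·var(F_1) + (-0.6)²·var(F_2) + 2·(-0.6)·(-0.6)·cov(F_1,F_2)
= 0.36·8 + 0.36·11 + 0.72·1.7 = 8.064
SD(-0.6F_1 - 0.6F_2) = √8.064 ≈ 2.840

2.840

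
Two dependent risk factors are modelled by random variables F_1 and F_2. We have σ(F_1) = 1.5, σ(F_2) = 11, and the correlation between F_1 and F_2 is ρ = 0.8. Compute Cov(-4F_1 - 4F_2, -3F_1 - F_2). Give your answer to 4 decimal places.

var(F_1) = (1.5)² = 2.25;  var(F_2) = (11)² = 121
Cov(F_1,F_2) = ρ·σ(F_1)·σ(F_2) = 0.8·1.5·11 = 13.2
Cov(-4F_1 - 4F_2, -3F_1 - F_2) = (-4)(-3)var(F_1) + (-4)(-1)var(F_2) + [(-4)(-1) + (-4)(-3)]Cov(F_1,F_2)
= 12·2.25 + 4·121 + 16·13.2 = 722.2

722.2000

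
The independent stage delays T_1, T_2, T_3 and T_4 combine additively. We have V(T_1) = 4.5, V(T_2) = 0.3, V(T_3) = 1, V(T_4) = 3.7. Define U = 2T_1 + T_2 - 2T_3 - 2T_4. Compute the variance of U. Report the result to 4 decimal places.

By independence, V(U) = (2)²V(T_1) + (1)²V(T_2) + (-2)²V(T_3) + (-2)²V(T_4)
= (2)²·4.5 + (1)²·0.3 + (-2)²·1 + (-2)²·3.7 = 37.1

37.1000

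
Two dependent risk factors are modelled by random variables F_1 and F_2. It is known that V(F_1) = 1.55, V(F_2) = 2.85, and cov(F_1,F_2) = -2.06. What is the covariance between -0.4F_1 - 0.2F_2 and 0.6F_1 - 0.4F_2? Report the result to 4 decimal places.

cov(-0.4F_1 - 0.2F_2, 0.6F_1 - 0.4F_2) = (-0.4)(0.6)V(F_1) + (-0.2)(-0.4)V(F_2) + [(-0.4)(-0.4) + (-0.2)(0.6)]cov(F_1,F_2)
= -0.24·1.55 + 0.08·2.85 + 0.04·-2.06 = -0.2264

-0.2264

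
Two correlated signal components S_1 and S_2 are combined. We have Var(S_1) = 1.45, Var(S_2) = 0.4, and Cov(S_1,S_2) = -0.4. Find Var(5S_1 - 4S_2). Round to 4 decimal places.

58.6500

Var(5S_1 - 4S_2) = (5)²·Var(S_1) + (-4)²·Var(S_2) + 2·(5)·(-4)·Cov(S_1,S_2)
= 25·1.45 + 16·0.4 + -40·-0.4 = 58.65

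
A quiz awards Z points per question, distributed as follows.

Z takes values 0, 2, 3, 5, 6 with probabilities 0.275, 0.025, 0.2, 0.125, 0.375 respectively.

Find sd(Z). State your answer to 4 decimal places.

E[Z] = (0)(0.275) + (2)(0.025) + (3)(0.2) + (5)(0.125) + (6)(0.375) = 3.525
E[Z²] = (0)²(0.275) + (2)²(0.025) + (3)²(0.2) + (5)²(0.125) + (6)²(0.375) = 18.525
var(Z) = E[Z²] − (E[Z])² = 18.525 − (3.525)² = 6.099375
sd(Z) = √6.099375 ≈ 2.4697

2.4697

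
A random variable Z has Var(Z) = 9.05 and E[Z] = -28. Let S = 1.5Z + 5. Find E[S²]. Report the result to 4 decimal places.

E[1.5Z + 5] = 1.5·-28 + 5 = -37
Var(1.5Z + 5) = (1.5)²·9.05 = 20.3625
E[S²] = Var(S) + (E[S])² = 20.3625 + (-37)² = 1389.3625

1389.3625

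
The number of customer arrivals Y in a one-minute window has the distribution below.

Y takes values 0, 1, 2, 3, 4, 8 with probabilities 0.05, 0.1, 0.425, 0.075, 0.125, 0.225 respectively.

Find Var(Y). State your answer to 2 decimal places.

6.80

E[Y] = (0)(0.05) + (1)(0.1) + (2)(0.425) + (3)(0.075) + (4)(0.125) + (8)(0.225) = 3.475
E[Y²] = (0)²(0.05) + (1)²(0.1) + (2)²(0.425) + (3)²(0.075) + (4)²(0.125) + (8)²(0.225) = 18.875
Var(Y) = E[Y²] − (E[Y])² = 18.875 − (3.475)² = 6.799375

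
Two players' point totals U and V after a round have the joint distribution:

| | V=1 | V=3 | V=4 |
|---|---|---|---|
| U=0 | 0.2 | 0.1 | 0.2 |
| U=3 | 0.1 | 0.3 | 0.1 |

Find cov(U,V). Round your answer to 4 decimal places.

0.1500

E[U] = 1.5,  E[V] = 2.7
E[UV] = 4.2
cov(U,V) = E[UV] − E[U]E[V] = 4.2 − (1.5)(2.7) = 0.15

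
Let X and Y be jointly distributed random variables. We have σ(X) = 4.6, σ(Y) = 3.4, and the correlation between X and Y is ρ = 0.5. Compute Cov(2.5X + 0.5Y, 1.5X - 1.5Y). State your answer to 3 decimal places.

47.220

V(X) = (4.6)² = 21.16;  V(Y) = (3.4)² = 11.56
Cov(X,Y) = ρ·σ(X)·σ(Y) = 0.5·4.6·3.4 = 7.82
Cov(2.5X + 0.5Y, 1.5X - 1.5Y) = (2.5)(1.5)V(X) + (0.5)(-1.5)V(Y) + [(2.5)(-1.5) + (0.5)(1.5)]Cov(X,Y)
= 3.75·21.16 + -0.75·11.56 + -3·7.82 = 47.22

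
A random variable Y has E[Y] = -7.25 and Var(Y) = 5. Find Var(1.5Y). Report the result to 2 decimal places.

Var(1.5Y) = (1.5)²·Var(Y) = 2.25·5 = 11.25

11.25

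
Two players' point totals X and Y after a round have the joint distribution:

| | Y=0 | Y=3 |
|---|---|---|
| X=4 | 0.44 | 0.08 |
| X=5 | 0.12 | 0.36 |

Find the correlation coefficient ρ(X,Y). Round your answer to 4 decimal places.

E[X] = 4.48,  E[Y] = 1.32
E[XY] = 6.36
Cov(X,Y) = E[XY] − E[X]E[Y] = 6.36 − (4.48)(1.32) = 0.4464
var(X) = 0.2496,  var(Y) = 2.2176
ρ = 0.4464 / √(0.2496·2.2176) ≈ 0.6000

0.6000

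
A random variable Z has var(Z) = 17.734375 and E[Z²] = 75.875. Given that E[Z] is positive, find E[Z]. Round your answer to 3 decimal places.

7.625

(E[Z])² = E[Z²] − var(Z) = 75.875 − 17.734375 = 58.140625
E[Z] = √58.140625 = 7.625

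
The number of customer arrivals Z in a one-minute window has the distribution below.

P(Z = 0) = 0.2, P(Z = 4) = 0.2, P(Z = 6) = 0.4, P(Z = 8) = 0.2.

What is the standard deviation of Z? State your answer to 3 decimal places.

2.713

E[Z] = (0)(0.2) + (4)(0.2) + (6)(0.4) + (8)(0.2) = 4.8
E[Z²] = (0)²(0.2) + (4)²(0.2) + (6)²(0.4) + (8)²(0.2) = 30.4
var(Z) = E[Z²] − (E[Z])² = 30.4 − (4.8)² = 7.36
sd(Z) = √7.36 ≈ 2.713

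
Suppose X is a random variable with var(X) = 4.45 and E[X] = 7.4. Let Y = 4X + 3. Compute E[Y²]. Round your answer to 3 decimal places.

1133.960

E[4X + 3] = 4·7.4 + 3 = 32.6
var(4X + 3) = (4)²·4.45 = 71.2
E[Y²] = var(Y) + (E[Y])² = 71.2 + (32.6)² = 1133.96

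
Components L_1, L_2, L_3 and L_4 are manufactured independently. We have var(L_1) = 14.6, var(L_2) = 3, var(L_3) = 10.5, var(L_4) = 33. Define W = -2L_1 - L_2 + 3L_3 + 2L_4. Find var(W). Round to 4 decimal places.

287.9000

By independence, var(W) = (-2)²var(L_1) + (-1)²var(L_2) + (3)²var(L_3) + (2)²var(L_4)
= (-2)²·14.6 + (-1)²·3 + (3)²·10.5 + (2)²·33 = 287.9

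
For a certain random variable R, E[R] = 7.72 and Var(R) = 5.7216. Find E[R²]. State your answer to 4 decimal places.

65.3200

E[R²] = Var(R) + (E[R])² = 5.7216 + (7.72)² = 65.32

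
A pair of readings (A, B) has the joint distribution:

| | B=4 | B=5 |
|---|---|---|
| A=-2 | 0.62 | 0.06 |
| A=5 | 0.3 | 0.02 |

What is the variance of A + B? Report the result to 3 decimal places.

E[A] = 0.24,  E[B] = 4.08,  E[AB] = 0.94
V(A) = 10.72 − (0.24)² = 10.6624;  V(B) = 16.72 − (4.08)² = 0.0736
cov(A,B) = 0.94 − (0.24)(4.08) = -0.0392
V(A + B) = (1)²·10.6624 + (1)²·0.0736 + 2·(1)·(1)·-0.0392 = 10.6576

10.658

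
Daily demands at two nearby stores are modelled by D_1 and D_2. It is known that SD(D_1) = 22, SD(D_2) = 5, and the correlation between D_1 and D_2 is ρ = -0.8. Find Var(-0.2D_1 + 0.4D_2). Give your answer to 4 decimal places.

37.4400

Var(D_1) = (22)² = 484;  Var(D_2) = (5)² = 25
Cov(D_1,D_2) = ρ·SD(D_1)·SD(D_2) = -0.8·22·5 = -88
Var(-0.2D_1 + 0.4D_2) = (-0.2)²·Var(D_1) + (0.4)²·Var(D_2) + 2·(-0.2)·(0.4)·Cov(D_1,D_2)
= 0.04·484 + 0.16·25 + -0.16·-88 = 37.44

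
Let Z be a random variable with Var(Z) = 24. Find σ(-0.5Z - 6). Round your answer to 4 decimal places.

2.4495

Var(-0.5Z - 6) = (-0.5)²·24 = 6
σ(-0.5Z - 6) = √6 ≈ 2.4495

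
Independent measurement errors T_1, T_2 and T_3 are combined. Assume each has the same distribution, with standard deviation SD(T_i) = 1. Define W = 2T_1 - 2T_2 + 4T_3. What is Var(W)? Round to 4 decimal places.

24.0000

Var(T_i) = (1)² = 1
By independence, Var(W) = (2)²Var(T_1) + (-2)²Var(T_2) + (4)²Var(T_3)
= (2)²·1 + (-2)²·1 + (4)²·1 = 24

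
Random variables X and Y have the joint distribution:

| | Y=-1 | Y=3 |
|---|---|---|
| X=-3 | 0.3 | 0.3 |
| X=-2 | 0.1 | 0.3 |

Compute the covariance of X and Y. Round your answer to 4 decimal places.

E[X] = -2.6,  E[Y] = 1.4
E[XY] = -3.4
Cov(X,Y) = E[XY] − E[X]E[Y] = -3.4 − (-2.6)(1.4) = 0.24

0.2400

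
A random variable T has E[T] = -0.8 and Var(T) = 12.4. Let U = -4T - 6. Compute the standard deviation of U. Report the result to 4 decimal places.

Var(-4T - 6) = (-4)²·12.4 = 198.4
σ(U) = √198.4 ≈ 14.0855

14.0855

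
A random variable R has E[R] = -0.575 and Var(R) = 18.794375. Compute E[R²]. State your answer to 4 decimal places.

E[R²] = Var(R) + (E[R])² = 18.794375 + (-0.575)² = 19.125

19.1250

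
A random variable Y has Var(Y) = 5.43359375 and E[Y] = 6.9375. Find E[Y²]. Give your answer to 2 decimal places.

E[Y²] = Var(Y) + (E[Y])² = 5.43359375 + (6.9375)² = 53.5625

53.56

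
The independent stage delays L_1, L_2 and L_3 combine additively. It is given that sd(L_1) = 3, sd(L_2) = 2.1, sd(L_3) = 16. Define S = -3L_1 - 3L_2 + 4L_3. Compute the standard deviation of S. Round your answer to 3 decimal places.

64.936

Var(L_1) = 9, Var(L_2) = 4.41, Var(L_3) = 256
By independence, Var(S) = (-3)²Var(L_1) + (-3)²Var(L_2) + (4)²Var(L_3)
= (-3)²·9 + (-3)²·4.41 + (4)²·256 = 4216.69
sd(S) = √4216.69 ≈ 64.936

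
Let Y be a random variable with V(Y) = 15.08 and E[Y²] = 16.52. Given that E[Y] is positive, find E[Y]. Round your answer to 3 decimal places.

1.200

(E[Y])² = E[Y²] − V(Y) = 16.52 − 15.08 = 1.44
E[Y] = √1.44 = 1.2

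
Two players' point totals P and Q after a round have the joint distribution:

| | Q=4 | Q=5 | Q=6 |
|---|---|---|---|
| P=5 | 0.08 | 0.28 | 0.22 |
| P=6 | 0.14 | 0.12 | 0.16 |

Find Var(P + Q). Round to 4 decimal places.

0.7236

E[P] = 5.42,  E[Q] = 5.16,  E[PQ] = 27.92
Var(P) = 29.62 − (5.42)² = 0.2436;  Var(Q) = 27.2 − (5.16)² = 0.5744
Cov(P,Q) = 27.92 − (5.42)(5.16) = -0.0472
Var(P + Q) = (1)²·0.2436 + (1)²·0.5744 + 2·(1)·(1)·-0.0472 = 0.7236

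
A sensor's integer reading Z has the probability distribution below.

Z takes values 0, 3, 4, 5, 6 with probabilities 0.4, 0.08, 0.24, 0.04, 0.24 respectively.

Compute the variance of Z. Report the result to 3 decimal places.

6.134

E[Z] = (0)(0.4) + (3)(0.08) + (4)(0.24) + (5)(0.04) + (6)(0.24) = 2.84
E[Z²] = (0)²(0.4) + (3)²(0.08) + (4)²(0.24) + (5)²(0.04) + (6)²(0.24) = 14.2
V(Z) = E[Z²] − (E[Z])² = 14.2 − (2.84)² = 6.1344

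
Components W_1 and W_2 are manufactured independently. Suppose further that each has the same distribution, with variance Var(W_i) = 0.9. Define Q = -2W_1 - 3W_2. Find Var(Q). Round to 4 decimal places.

By independence, Var(Q) = (-2)²Var(W_1) + (-3)²Var(W_2)
= (-2)²·0.9 + (-3)²·0.9 = 11.7

11.7000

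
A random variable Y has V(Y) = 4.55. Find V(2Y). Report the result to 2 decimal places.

V(2Y) = (2)²·V(Y) = 4·4.55 = 18.2

18.20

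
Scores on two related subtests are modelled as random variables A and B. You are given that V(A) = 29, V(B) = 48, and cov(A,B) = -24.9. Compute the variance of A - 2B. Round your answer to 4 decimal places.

320.6000

V(A - 2B) = (1)²·V(A) + (-2)²·V(B) + 2·(1)·(-2)·cov(A,B)
= 1·29 + 4·48 + -4·-24.9 = 320.6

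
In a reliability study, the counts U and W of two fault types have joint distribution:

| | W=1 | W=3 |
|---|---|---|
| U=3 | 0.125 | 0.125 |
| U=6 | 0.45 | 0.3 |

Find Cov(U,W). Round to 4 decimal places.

-0.1125

E[U] = 5.25,  E[W] = 1.85
E[UW] = 9.6
Cov(U,W) = E[UW] − E[U]E[W] = 9.6 − (5.25)(1.85) = -0.1125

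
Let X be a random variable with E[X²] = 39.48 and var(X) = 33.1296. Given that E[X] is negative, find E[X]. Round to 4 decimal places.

-2.5200

(E[X])² = E[X²] − var(X) = 39.48 − 33.1296 = 6.3504
E[X] = −√6.3504 = -2.52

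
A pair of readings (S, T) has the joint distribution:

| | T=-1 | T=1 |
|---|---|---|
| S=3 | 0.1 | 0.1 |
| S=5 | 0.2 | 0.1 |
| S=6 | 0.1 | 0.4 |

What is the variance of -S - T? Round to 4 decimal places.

2.8100

E[S] = 5.1,  E[T] = 0.2,  E[ST] = 1.3
Var(S) = 27.3 − (5.1)² = 1.29;  Var(T) = 1 − (0.2)² = 0.96
cov(S,T) = 1.3 − (5.1)(0.2) = 0.28
Var(-S - T) = (-1)²·1.29 + (-1)²·0.96 + 2·(-1)·(-1)·0.28 = 2.81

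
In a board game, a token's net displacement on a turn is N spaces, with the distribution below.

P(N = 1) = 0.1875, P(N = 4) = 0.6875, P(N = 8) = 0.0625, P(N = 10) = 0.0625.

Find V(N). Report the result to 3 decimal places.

4.934

E[N] = (1)(0.1875) + (4)(0.6875) + (8)(0.0625) + (10)(0.0625) = 4.0625
E[N²] = (1)²(0.1875) + (4)²(0.6875) + (8)²(0.0625) + (10)²(0.0625) = 21.4375
V(N) = E[N²] − (E[N])² = 21.4375 − (4.0625)² = 4.93359375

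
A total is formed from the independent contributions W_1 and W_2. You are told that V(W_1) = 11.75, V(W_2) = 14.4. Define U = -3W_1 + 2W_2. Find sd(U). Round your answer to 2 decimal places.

By independence, V(U) = (-3)²V(W_1) + (2)²V(W_2)
= (-3)²·11.75 + (2)²·14.4 = 163.35
sd(U) = √163.35 ≈ 12.78

12.78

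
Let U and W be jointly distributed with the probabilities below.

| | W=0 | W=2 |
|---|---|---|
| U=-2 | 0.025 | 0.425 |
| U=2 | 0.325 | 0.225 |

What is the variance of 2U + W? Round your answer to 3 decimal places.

12.510

E[U] = 0.2,  E[W] = 1.3,  E[UW] = -0.8
V(U) = 4 − (0.2)² = 3.96;  V(W) = 2.6 − (1.3)² = 0.91
Cov(U,W) = -0.8 − (0.2)(1.3) = -1.06
V(2U + W) = (2)²·3.96 + (1)²·0.91 + 2·(2)·(1)·-1.06 = 12.51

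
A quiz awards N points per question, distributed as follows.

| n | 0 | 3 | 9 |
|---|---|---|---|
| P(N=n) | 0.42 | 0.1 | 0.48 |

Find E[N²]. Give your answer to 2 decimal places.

39.78

E[N²] = (0)²(0.42) + (3)²(0.1) + (9)²(0.48) = 39.78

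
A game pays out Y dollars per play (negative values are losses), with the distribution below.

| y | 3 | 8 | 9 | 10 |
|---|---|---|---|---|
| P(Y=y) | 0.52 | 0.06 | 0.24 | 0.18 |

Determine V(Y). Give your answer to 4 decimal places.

E[Y] = (3)(0.52) + (8)(0.06) + (9)(0.24) + (10)(0.18) = 6
E[Y²] = (3)²(0.52) + (8)²(0.06) + (9)²(0.24) + (10)²(0.18) = 45.96
V(Y) = E[Y²] − (E[Y])² = 45.96 − (6)² = 9.96

9.9600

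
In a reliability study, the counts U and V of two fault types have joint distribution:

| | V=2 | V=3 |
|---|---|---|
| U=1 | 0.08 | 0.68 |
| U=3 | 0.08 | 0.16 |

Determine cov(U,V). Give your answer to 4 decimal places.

-0.0832

E[U] = 1.48,  E[V] = 2.84
E[UV] = 4.12
cov(U,V) = E[UV] − E[U]E[V] = 4.12 − (1.48)(2.84) = -0.0832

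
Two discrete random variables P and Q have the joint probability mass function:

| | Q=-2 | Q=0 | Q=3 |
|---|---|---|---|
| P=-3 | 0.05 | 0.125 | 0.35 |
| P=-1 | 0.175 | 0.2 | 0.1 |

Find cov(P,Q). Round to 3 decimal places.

E[P] = -2.05,  E[Q] = 0.9
E[PQ] = -2.8
cov(P,Q) = E[PQ] − E[P]E[Q] = -2.8 − (-2.05)(0.9) = -0.955

-0.955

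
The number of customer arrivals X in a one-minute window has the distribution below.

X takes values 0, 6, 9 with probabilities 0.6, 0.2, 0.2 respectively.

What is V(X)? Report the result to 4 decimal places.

E[X] = (0)(0.6) + (6)(0.2) + (9)(0.2) = 3
E[X²] = (0)²(0.6) + (6)²(0.2) + (9)²(0.2) = 23.4
V(X) = E[X²] − (E[X])² = 23.4 − (3)² = 14.4

14.4000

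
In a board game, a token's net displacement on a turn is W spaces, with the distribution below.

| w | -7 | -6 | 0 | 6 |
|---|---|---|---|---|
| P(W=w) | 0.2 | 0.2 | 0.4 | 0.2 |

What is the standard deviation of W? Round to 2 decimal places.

4.72

E[W] = (-7)(0.2) + (-6)(0.2) + (0)(0.4) + (6)(0.2) = -1.4
E[W²] = (-7)²(0.2) + (-6)²(0.2) + (0)²(0.4) + (6)²(0.2) = 24.2
Var(W) = E[W²] − (E[W])² = 24.2 − (-1.4)² = 22.24
SD(W) = √22.24 ≈ 4.72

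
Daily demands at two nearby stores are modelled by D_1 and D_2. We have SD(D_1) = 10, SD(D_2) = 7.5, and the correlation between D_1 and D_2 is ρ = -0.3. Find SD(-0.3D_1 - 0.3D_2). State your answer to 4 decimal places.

3.1643

var(D_1) = (10)² = 100;  var(D_2) = (7.5)² = 56.25
cov(D_1,D_2) = ρ·SD(D_1)·SD(D_2) = -0.3·10·7.5 = -22.5
var(-0.3D_1 - 0.3D_2) = (-0.3)²·var(D_1) + (-0.3)²·var(D_2) + 2·(-0.3)·(-0.3)·cov(D_1,D_2)
= 0.09·100 + 0.09·56.25 + 0.18·-22.5 = 10.0125
SD(-0.3D_1 - 0.3D_2) = √10.0125 ≈ 3.1643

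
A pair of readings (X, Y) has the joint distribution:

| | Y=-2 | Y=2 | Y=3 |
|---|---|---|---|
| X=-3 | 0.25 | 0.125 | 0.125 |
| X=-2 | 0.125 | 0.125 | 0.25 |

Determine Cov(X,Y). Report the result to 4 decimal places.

0.3125

E[X] = -2.5,  E[Y] = 0.875
E[XY] = -1.875
Cov(X,Y) = E[XY] − E[X]E[Y] = -1.875 − (-2.5)(0.875) = 0.3125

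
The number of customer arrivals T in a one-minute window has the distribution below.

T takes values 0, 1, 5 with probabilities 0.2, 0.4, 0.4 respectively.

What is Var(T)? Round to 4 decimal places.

E[T] = (0)(0.2) + (1)(0.4) + (5)(0.4) = 2.4
E[T²] = (0)²(0.2) + (1)²(0.4) + (5)²(0.4) = 10.4
Var(T) = E[T²] − (E[T])² = 10.4 − (2.4)² = 4.64

4.6400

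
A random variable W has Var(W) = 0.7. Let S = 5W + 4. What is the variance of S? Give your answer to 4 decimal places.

17.5000

Var(5W + 4) = (5)²·Var(W) = 25·0.7 = 17.5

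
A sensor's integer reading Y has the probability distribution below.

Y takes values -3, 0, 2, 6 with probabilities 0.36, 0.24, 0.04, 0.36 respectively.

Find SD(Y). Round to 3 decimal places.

E[Y] = (-3)(0.36) + (0)(0.24) + (2)(0.04) + (6)(0.36) = 1.16
E[Y²] = (-3)²(0.36) + (0)²(0.24) + (2)²(0.04) + (6)²(0.36) = 16.36
Var(Y) = E[Y²] − (E[Y])² = 16.36 − (1.16)² = 15.0144
SD(Y) = √15.0144 ≈ 3.875

3.875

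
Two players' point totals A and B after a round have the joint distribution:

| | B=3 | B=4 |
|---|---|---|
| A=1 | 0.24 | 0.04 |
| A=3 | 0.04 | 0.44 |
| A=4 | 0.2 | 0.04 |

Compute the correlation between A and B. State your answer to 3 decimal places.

0.226

E[A] = 2.68,  E[B] = 3.52
E[AB] = 9.56
Cov(A,B) = E[AB] − E[A]E[B] = 9.56 − (2.68)(3.52) = 0.1264
V(A) = 1.2576,  V(B) = 0.2496
ρ = 0.1264 / √(1.2576·0.2496) ≈ 0.226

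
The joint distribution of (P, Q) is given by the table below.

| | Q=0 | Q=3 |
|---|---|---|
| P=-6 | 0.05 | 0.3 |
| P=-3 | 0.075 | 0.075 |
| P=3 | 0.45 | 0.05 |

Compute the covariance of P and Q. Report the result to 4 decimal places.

-4.2863

E[P] = -1.05,  E[Q] = 1.275
E[PQ] = -5.625
Cov(P,Q) = E[PQ] − E[P]E[Q] = -5.625 − (-1.05)(1.275) = -4.28625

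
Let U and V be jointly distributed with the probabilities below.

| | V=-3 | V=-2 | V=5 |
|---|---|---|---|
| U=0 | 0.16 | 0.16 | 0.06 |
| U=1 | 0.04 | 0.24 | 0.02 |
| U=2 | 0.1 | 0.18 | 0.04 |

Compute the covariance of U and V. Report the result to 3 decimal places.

E[U] = 0.94,  E[V] = -1.46
E[UV] = -1.42
cov(U,V) = E[UV] − E[U]E[V] = -1.42 − (0.94)(-1.46) = -0.0476

-0.048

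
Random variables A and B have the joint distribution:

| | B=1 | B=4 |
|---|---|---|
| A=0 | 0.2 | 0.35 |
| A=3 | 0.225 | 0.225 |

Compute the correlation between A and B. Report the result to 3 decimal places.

E[A] = 1.35,  E[B] = 2.725
E[AB] = 3.375
Cov(A,B) = E[AB] − E[A]E[B] = 3.375 − (1.35)(2.725) = -0.30375
V(A) = 2.2275,  V(B) = 2.199375
ρ = -0.30375 / √(2.2275·2.199375) ≈ -0.137

-0.137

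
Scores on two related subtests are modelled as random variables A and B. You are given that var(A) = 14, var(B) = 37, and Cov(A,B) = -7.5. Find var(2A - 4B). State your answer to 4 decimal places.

var(2A - 4B) = (2)²·var(A) + (-4)²·var(B) + 2·(2)·(-4)·Cov(A,B)
= 4·14 + 16·37 + -16·-7.5 = 768

768.0000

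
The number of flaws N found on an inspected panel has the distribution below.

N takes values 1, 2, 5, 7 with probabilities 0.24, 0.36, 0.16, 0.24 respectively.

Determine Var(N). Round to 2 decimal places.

5.61

E[N] = (1)(0.24) + (2)(0.36) + (5)(0.16) + (7)(0.24) = 3.44
E[N²] = (1)²(0.24) + (2)²(0.36) + (5)²(0.16) + (7)²(0.24) = 17.44
Var(N) = E[N²] − (E[N])² = 17.44 − (3.44)² = 5.6064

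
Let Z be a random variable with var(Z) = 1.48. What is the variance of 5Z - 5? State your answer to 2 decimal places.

var(5Z - 5) = (5)²·var(Z) = 25·1.48 = 37

37.00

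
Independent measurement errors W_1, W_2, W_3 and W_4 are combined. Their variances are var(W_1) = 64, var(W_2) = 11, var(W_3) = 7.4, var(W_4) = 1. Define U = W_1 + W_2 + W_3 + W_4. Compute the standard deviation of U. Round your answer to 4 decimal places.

By independence, var(U) = (1)²var(W_1) + (1)²var(W_2) + (1)²var(W_3) + (1)²var(W_4)
= (1)²·64 + (1)²·11 + (1)²·7.4 + (1)²·1 = 83.4
SD(U) = √83.4 ≈ 9.1324

9.1324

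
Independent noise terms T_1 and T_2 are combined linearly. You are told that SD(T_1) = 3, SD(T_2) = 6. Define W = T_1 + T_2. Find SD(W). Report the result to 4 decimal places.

6.7082

V(T_1) = 9, V(T_2) = 36
By independence, V(W) = (1)²V(T_1) + (1)²V(T_2)
= (1)²·9 + (1)²·36 = 45
SD(W) = √45 ≈ 6.7082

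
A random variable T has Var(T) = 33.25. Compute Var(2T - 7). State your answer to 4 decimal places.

133.0000

Var(2T - 7) = (2)²·Var(T) = 4·33.25 = 133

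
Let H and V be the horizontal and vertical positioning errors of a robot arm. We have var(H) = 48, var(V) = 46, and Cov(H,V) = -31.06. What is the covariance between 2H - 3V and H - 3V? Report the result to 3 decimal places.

789.540

Cov(2H - 3V, H - 3V) = (2)(1)var(H) + (-3)(-3)var(V) + [(2)(-3) + (-3)(1)]Cov(H,V)
= 2·48 + 9·46 + -9·-31.06 = 789.54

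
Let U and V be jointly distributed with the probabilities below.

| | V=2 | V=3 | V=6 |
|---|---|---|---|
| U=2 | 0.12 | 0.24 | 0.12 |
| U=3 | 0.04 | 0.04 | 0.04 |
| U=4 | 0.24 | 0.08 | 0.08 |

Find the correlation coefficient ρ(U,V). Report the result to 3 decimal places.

E[U] = 2.92,  E[V] = 3.32
E[UV] = 9.48
Cov(U,V) = E[UV] − E[U]E[V] = 9.48 − (2.92)(3.32) = -0.2144
var(U) = 0.8736,  var(V) = 2.4576
ρ = -0.2144 / √(0.8736·2.4576) ≈ -0.146

-0.146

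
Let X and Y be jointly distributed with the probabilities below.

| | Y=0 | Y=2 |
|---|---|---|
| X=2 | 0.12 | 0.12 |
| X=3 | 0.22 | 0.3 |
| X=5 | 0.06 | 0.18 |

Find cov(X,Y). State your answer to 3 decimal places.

0.192

E[X] = 3.24,  E[Y] = 1.2
E[XY] = 4.08
cov(X,Y) = E[XY] − E[X]E[Y] = 4.08 − (3.24)(1.2) = 0.192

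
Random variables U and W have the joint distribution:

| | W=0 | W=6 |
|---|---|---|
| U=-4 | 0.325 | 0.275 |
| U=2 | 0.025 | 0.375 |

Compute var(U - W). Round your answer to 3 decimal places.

E[U] = -1.6,  E[W] = 3.9,  E[UW] = -2.1
var(U) = 11.2 − (-1.6)² = 8.64;  var(W) = 23.4 − (3.9)² = 8.19
cov(U,W) = -2.1 − (-1.6)(3.9) = 4.14
var(U - W) = (1)²·8.64 + (-1)²·8.19 + 2·(1)·(-1)·4.14 = 8.55

8.550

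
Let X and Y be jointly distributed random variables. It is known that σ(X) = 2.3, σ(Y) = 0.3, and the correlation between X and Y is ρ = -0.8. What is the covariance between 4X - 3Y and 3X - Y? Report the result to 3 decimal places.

V(X) = (2.3)² = 5.29;  V(Y) = (0.3)² = 0.09
cov(X,Y) = ρ·σ(X)·σ(Y) = -0.8·2.3·0.3 = -0.552
cov(4X - 3Y, 3X - Y) = (4)(3)V(X) + (-3)(-1)V(Y) + [(4)(-1) + (-3)(3)]cov(X,Y)
= 12·5.29 + 3·0.09 + -13·-0.552 = 70.926

70.926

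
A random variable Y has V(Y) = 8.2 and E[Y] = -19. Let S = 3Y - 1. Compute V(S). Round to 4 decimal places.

V(3Y - 1) = (3)²·V(Y) = 9·8.2 = 73.8

73.8000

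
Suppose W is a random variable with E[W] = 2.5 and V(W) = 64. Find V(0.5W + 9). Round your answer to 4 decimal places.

V(0.5W + 9) = (0.5)²·V(W) = 0.25·64 = 16

16.0000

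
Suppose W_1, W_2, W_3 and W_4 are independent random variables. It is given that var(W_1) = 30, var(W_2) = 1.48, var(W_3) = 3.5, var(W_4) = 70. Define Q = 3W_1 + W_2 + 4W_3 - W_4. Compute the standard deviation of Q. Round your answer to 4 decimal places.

19.9369

By independence, var(Q) = (3)²var(W_1) + (1)²var(W_2) + (4)²var(W_3) + (-1)²var(W_4)
= (3)²·30 + (1)²·1.48 + (4)²·3.5 + (-1)²·70 = 397.48
sd(Q) = √397.48 ≈ 19.9369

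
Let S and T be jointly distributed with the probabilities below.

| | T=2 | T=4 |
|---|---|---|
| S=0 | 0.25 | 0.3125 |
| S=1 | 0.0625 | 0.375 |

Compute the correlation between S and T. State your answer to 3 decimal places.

E[S] = 0.4375,  E[T] = 3.375
E[ST] = 1.625
cov(S,T) = E[ST] − E[S]E[T] = 1.625 − (0.4375)(3.375) = 0.1484375
var(S) = 0.24609375,  var(T) = 0.859375
ρ = 0.1484375 / √(0.24609375·0.859375) ≈ 0.323

0.323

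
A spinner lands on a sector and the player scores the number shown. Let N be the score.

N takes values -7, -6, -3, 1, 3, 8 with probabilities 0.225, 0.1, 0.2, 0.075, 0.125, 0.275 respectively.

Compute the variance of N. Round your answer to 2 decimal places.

35.21

E[N] = (-7)(0.225) + (-6)(0.1) + (-3)(0.2) + (1)(0.075) + (3)(0.125) + (8)(0.275) = -0.125
E[N²] = (-7)²(0.225) + (-6)²(0.1) + (-3)²(0.2) + (1)²(0.075) + (3)²(0.125) + (8)²(0.275) = 35.225
V(N) = E[N²] − (E[N])² = 35.225 − (-0.125)² = 35.209375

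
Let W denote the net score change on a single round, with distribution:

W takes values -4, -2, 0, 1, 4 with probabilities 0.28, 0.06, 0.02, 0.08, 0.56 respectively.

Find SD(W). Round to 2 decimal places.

E[W] = (-4)(0.28) + (-2)(0.06) + (0)(0.02) + (1)(0.08) + (4)(0.56) = 1.08
E[W²] = (-4)²(0.28) + (-2)²(0.06) + (0)²(0.02) + (1)²(0.08) + (4)²(0.56) = 13.76
Var(W) = E[W²] − (E[W])² = 13.76 − (1.08)² = 12.5936
SD(W) = √12.5936 ≈ 3.55

3.55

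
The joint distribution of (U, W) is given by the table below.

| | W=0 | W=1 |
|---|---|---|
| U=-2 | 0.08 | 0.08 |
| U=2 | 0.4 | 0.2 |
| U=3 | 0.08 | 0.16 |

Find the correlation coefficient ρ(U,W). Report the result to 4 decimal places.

0.0198

E[U] = 1.6,  E[W] = 0.44
E[UW] = 0.72
cov(U,W) = E[UW] − E[U]E[W] = 0.72 − (1.6)(0.44) = 0.016
Var(U) = 2.64,  Var(W) = 0.2464
ρ = 0.016 / √(2.64·0.2464) ≈ 0.0198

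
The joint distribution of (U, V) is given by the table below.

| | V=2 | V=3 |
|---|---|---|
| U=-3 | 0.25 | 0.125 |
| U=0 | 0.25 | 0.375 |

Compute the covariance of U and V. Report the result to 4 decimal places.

E[U] = -1.125,  E[V] = 2.5
E[UV] = -2.625
Cov(U,V) = E[UV] − E[U]E[V] = -2.625 − (-1.125)(2.5) = 0.1875

0.1875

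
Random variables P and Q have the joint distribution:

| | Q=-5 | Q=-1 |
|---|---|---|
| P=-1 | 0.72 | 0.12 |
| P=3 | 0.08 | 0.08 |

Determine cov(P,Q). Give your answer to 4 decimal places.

E[P] = -0.36,  E[Q] = -4.2
E[PQ] = 2.28
cov(P,Q) = E[PQ] − E[P]E[Q] = 2.28 − (-0.36)(-4.2) = 0.768

0.7680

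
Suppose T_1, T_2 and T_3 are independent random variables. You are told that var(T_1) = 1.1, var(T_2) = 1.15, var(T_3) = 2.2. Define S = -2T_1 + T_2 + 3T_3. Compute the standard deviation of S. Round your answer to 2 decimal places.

5.03

By independence, var(S) = (-2)²var(T_1) + (1)²var(T_2) + (3)²var(T_3)
= (-2)²·1.1 + (1)²·1.15 + (3)²·2.2 = 25.35
sd(S) = √25.35 ≈ 5.03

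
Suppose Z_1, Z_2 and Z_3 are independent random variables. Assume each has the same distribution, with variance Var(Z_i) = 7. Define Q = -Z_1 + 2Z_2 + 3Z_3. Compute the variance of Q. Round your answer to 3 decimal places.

98.000

By independence, Var(Q) = (-1)²Var(Z_1) + (2)²Var(Z_2) + (3)²Var(Z_3)
= (-1)²·7 + (2)²·7 + (3)²·7 = 98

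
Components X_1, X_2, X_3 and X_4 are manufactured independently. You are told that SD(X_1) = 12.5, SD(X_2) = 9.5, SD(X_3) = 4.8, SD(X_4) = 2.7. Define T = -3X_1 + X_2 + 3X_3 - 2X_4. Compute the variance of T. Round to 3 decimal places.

1733.020

Var(X_1) = 156.25, Var(X_2) = 90.25, Var(X_3) = 23.04, Var(X_4) = 7.29
By independence, Var(T) = (-3)²Var(X_1) + (1)²Var(X_2) + (3)²Var(X_3) + (-2)²Var(X_4)
= (-3)²·156.25 + (1)²·90.25 + (3)²·23.04 + (-2)²·7.29 = 1733.02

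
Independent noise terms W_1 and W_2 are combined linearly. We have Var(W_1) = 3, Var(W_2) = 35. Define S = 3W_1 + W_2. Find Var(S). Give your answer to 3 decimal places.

By independence, Var(S) = (3)²Var(W_1) + (1)²Var(W_2)
= (3)²·3 + (1)²·35 = 62

62.000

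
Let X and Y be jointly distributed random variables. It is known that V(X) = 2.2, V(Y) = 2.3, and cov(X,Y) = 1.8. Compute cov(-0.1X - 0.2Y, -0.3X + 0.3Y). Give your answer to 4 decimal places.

-0.0180

cov(-0.1X - 0.2Y, -0.3X + 0.3Y) = (-0.1)(-0.3)V(X) + (-0.2)(0.3)V(Y) + [(-0.1)(0.3) + (-0.2)(-0.3)]cov(X,Y)
= 0.03·2.2 + -0.06·2.3 + 0.03·1.8 = -0.018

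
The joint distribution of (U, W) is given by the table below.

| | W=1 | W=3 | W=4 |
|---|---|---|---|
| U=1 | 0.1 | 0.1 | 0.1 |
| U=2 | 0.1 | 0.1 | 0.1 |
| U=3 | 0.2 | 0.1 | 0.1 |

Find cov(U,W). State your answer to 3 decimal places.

E[U] = 2.1,  E[W] = 2.5
E[UW] = 5.1
cov(U,W) = E[UW] − E[U]E[W] = 5.1 − (2.1)(2.5) = -0.15

-0.150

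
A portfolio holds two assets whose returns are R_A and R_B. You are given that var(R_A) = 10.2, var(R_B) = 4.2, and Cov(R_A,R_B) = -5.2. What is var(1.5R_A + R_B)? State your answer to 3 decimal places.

11.550

var(1.5R_A + R_B) = (1.5)²·var(R_A) + (1)²·var(R_B) + 2·(1.5)·(1)·Cov(R_A,R_B)
= 2.25·10.2 + 1·4.2 + 3·-5.2 = 11.55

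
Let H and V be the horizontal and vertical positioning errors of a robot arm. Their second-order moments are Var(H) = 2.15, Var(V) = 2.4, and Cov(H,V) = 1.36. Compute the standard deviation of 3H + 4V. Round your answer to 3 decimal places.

9.507

Var(3H + 4V) = (3)²·Var(H) + (4)²·Var(V) + 2·(3)·(4)·Cov(H,V)
= 9·2.15 + 16·2.4 + 24·1.36 = 90.39
SD(3H + 4V) = √90.39 ≈ 9.507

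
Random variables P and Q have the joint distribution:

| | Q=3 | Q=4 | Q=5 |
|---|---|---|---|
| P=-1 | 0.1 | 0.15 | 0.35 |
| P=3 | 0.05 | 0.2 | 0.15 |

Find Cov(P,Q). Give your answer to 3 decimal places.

E[P] = 0.6,  E[Q] = 4.35
E[PQ] = 2.45
Cov(P,Q) = E[PQ] − E[P]E[Q] = 2.45 − (0.6)(4.35) = -0.16

-0.160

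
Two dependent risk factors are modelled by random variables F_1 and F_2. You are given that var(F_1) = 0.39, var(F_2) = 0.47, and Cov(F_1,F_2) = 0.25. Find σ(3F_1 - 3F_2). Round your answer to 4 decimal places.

var(3F_1 - 3F_2) = (3)²·var(F_1) + (-3)²·var(F_2) + 2·(3)·(-3)·Cov(F_1,F_2)
= 9·0.39 + 9·0.47 + -18·0.25 = 3.24
σ(3F_1 - 3F_2) = √3.24 ≈ 1.8000

1.8000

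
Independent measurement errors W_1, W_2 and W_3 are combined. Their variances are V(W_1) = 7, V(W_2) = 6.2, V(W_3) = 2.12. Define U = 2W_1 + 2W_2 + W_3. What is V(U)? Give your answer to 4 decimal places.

By independence, V(U) = (2)²V(W_1) + (2)²V(W_2) + (1)²V(W_3)
= (2)²·7 + (2)²·6.2 + (1)²·2.12 = 54.92

54.9200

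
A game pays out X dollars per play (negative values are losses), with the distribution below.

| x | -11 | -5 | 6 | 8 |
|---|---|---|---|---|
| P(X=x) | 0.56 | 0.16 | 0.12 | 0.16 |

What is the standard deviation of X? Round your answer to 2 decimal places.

7.86

E[X] = (-11)(0.56) + (-5)(0.16) + (6)(0.12) + (8)(0.16) = -4.96
E[X²] = (-11)²(0.56) + (-5)²(0.16) + (6)²(0.12) + (8)²(0.16) = 86.32
V(X) = E[X²] − (E[X])² = 86.32 − (-4.96)² = 61.7184
SD(X) = √61.7184 ≈ 7.86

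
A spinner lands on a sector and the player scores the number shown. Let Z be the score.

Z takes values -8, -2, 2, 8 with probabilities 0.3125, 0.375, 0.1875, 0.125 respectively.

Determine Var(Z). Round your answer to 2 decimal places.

E[Z] = (-8)(0.3125) + (-2)(0.375) + (2)(0.1875) + (8)(0.125) = -1.875
E[Z²] = (-8)²(0.3125) + (-2)²(0.375) + (2)²(0.1875) + (8)²(0.125) = 30.25
Var(Z) = E[Z²] − (E[Z])² = 30.25 − (-1.875)² = 26.734375

26.73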